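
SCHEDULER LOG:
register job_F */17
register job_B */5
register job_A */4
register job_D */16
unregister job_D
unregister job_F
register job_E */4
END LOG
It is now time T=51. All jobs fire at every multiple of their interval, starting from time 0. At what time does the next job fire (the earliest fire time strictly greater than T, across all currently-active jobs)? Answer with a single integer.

Op 1: register job_F */17 -> active={job_F:*/17}
Op 2: register job_B */5 -> active={job_B:*/5, job_F:*/17}
Op 3: register job_A */4 -> active={job_A:*/4, job_B:*/5, job_F:*/17}
Op 4: register job_D */16 -> active={job_A:*/4, job_B:*/5, job_D:*/16, job_F:*/17}
Op 5: unregister job_D -> active={job_A:*/4, job_B:*/5, job_F:*/17}
Op 6: unregister job_F -> active={job_A:*/4, job_B:*/5}
Op 7: register job_E */4 -> active={job_A:*/4, job_B:*/5, job_E:*/4}
  job_A: interval 4, next fire after T=51 is 52
  job_B: interval 5, next fire after T=51 is 55
  job_E: interval 4, next fire after T=51 is 52
Earliest fire time = 52 (job job_A)

Answer: 52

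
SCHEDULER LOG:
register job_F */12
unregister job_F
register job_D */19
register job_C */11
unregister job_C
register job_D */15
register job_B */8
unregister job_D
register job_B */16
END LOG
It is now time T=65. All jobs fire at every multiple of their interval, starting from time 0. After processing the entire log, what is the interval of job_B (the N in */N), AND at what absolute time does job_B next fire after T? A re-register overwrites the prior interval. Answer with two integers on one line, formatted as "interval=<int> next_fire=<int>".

Answer: interval=16 next_fire=80

Derivation:
Op 1: register job_F */12 -> active={job_F:*/12}
Op 2: unregister job_F -> active={}
Op 3: register job_D */19 -> active={job_D:*/19}
Op 4: register job_C */11 -> active={job_C:*/11, job_D:*/19}
Op 5: unregister job_C -> active={job_D:*/19}
Op 6: register job_D */15 -> active={job_D:*/15}
Op 7: register job_B */8 -> active={job_B:*/8, job_D:*/15}
Op 8: unregister job_D -> active={job_B:*/8}
Op 9: register job_B */16 -> active={job_B:*/16}
Final interval of job_B = 16
Next fire of job_B after T=65: (65//16+1)*16 = 80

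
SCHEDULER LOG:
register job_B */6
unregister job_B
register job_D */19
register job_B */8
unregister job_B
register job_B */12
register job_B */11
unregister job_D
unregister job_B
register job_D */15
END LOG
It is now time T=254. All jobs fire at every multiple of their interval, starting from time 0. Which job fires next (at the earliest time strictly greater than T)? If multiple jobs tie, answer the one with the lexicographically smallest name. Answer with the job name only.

Answer: job_D

Derivation:
Op 1: register job_B */6 -> active={job_B:*/6}
Op 2: unregister job_B -> active={}
Op 3: register job_D */19 -> active={job_D:*/19}
Op 4: register job_B */8 -> active={job_B:*/8, job_D:*/19}
Op 5: unregister job_B -> active={job_D:*/19}
Op 6: register job_B */12 -> active={job_B:*/12, job_D:*/19}
Op 7: register job_B */11 -> active={job_B:*/11, job_D:*/19}
Op 8: unregister job_D -> active={job_B:*/11}
Op 9: unregister job_B -> active={}
Op 10: register job_D */15 -> active={job_D:*/15}
  job_D: interval 15, next fire after T=254 is 255
Earliest = 255, winner (lex tiebreak) = job_D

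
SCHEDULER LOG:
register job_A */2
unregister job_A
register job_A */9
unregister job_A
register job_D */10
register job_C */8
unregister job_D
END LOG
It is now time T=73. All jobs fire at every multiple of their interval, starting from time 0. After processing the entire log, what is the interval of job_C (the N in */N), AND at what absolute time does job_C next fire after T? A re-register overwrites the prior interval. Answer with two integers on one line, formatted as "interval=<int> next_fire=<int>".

Op 1: register job_A */2 -> active={job_A:*/2}
Op 2: unregister job_A -> active={}
Op 3: register job_A */9 -> active={job_A:*/9}
Op 4: unregister job_A -> active={}
Op 5: register job_D */10 -> active={job_D:*/10}
Op 6: register job_C */8 -> active={job_C:*/8, job_D:*/10}
Op 7: unregister job_D -> active={job_C:*/8}
Final interval of job_C = 8
Next fire of job_C after T=73: (73//8+1)*8 = 80

Answer: interval=8 next_fire=80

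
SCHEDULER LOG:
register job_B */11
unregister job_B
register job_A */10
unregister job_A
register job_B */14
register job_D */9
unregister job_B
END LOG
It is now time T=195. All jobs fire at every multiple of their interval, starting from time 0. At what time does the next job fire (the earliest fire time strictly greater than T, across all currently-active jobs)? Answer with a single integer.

Op 1: register job_B */11 -> active={job_B:*/11}
Op 2: unregister job_B -> active={}
Op 3: register job_A */10 -> active={job_A:*/10}
Op 4: unregister job_A -> active={}
Op 5: register job_B */14 -> active={job_B:*/14}
Op 6: register job_D */9 -> active={job_B:*/14, job_D:*/9}
Op 7: unregister job_B -> active={job_D:*/9}
  job_D: interval 9, next fire after T=195 is 198
Earliest fire time = 198 (job job_D)

Answer: 198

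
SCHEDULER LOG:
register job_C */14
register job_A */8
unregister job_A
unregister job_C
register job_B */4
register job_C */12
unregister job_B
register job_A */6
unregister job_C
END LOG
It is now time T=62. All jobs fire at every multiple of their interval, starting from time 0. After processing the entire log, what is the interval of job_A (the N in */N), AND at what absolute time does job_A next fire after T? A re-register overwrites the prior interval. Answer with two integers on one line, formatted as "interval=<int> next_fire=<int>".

Answer: interval=6 next_fire=66

Derivation:
Op 1: register job_C */14 -> active={job_C:*/14}
Op 2: register job_A */8 -> active={job_A:*/8, job_C:*/14}
Op 3: unregister job_A -> active={job_C:*/14}
Op 4: unregister job_C -> active={}
Op 5: register job_B */4 -> active={job_B:*/4}
Op 6: register job_C */12 -> active={job_B:*/4, job_C:*/12}
Op 7: unregister job_B -> active={job_C:*/12}
Op 8: register job_A */6 -> active={job_A:*/6, job_C:*/12}
Op 9: unregister job_C -> active={job_A:*/6}
Final interval of job_A = 6
Next fire of job_A after T=62: (62//6+1)*6 = 66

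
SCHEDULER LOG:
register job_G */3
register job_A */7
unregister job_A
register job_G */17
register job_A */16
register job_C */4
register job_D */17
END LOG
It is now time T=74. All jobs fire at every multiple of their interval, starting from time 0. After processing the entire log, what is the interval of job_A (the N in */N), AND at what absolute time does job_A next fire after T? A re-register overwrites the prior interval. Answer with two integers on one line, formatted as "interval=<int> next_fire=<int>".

Op 1: register job_G */3 -> active={job_G:*/3}
Op 2: register job_A */7 -> active={job_A:*/7, job_G:*/3}
Op 3: unregister job_A -> active={job_G:*/3}
Op 4: register job_G */17 -> active={job_G:*/17}
Op 5: register job_A */16 -> active={job_A:*/16, job_G:*/17}
Op 6: register job_C */4 -> active={job_A:*/16, job_C:*/4, job_G:*/17}
Op 7: register job_D */17 -> active={job_A:*/16, job_C:*/4, job_D:*/17, job_G:*/17}
Final interval of job_A = 16
Next fire of job_A after T=74: (74//16+1)*16 = 80

Answer: interval=16 next_fire=80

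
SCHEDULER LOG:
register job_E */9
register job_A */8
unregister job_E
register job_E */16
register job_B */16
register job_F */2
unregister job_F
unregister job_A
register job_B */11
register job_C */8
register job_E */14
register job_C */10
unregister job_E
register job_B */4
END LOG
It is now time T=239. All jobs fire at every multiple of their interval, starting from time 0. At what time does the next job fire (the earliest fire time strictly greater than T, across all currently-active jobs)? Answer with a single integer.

Answer: 240

Derivation:
Op 1: register job_E */9 -> active={job_E:*/9}
Op 2: register job_A */8 -> active={job_A:*/8, job_E:*/9}
Op 3: unregister job_E -> active={job_A:*/8}
Op 4: register job_E */16 -> active={job_A:*/8, job_E:*/16}
Op 5: register job_B */16 -> active={job_A:*/8, job_B:*/16, job_E:*/16}
Op 6: register job_F */2 -> active={job_A:*/8, job_B:*/16, job_E:*/16, job_F:*/2}
Op 7: unregister job_F -> active={job_A:*/8, job_B:*/16, job_E:*/16}
Op 8: unregister job_A -> active={job_B:*/16, job_E:*/16}
Op 9: register job_B */11 -> active={job_B:*/11, job_E:*/16}
Op 10: register job_C */8 -> active={job_B:*/11, job_C:*/8, job_E:*/16}
Op 11: register job_E */14 -> active={job_B:*/11, job_C:*/8, job_E:*/14}
Op 12: register job_C */10 -> active={job_B:*/11, job_C:*/10, job_E:*/14}
Op 13: unregister job_E -> active={job_B:*/11, job_C:*/10}
Op 14: register job_B */4 -> active={job_B:*/4, job_C:*/10}
  job_B: interval 4, next fire after T=239 is 240
  job_C: interval 10, next fire after T=239 is 240
Earliest fire time = 240 (job job_B)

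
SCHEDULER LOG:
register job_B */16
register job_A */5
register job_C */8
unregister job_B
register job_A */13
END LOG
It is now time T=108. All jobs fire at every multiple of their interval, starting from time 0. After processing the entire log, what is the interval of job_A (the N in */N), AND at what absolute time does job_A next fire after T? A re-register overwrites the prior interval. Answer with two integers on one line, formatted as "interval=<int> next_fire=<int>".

Answer: interval=13 next_fire=117

Derivation:
Op 1: register job_B */16 -> active={job_B:*/16}
Op 2: register job_A */5 -> active={job_A:*/5, job_B:*/16}
Op 3: register job_C */8 -> active={job_A:*/5, job_B:*/16, job_C:*/8}
Op 4: unregister job_B -> active={job_A:*/5, job_C:*/8}
Op 5: register job_A */13 -> active={job_A:*/13, job_C:*/8}
Final interval of job_A = 13
Next fire of job_A after T=108: (108//13+1)*13 = 117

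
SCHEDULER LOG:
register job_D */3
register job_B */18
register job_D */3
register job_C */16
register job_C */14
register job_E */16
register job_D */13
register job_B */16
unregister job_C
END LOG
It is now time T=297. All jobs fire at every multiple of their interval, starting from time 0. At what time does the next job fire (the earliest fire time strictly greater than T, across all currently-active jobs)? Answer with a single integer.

Answer: 299

Derivation:
Op 1: register job_D */3 -> active={job_D:*/3}
Op 2: register job_B */18 -> active={job_B:*/18, job_D:*/3}
Op 3: register job_D */3 -> active={job_B:*/18, job_D:*/3}
Op 4: register job_C */16 -> active={job_B:*/18, job_C:*/16, job_D:*/3}
Op 5: register job_C */14 -> active={job_B:*/18, job_C:*/14, job_D:*/3}
Op 6: register job_E */16 -> active={job_B:*/18, job_C:*/14, job_D:*/3, job_E:*/16}
Op 7: register job_D */13 -> active={job_B:*/18, job_C:*/14, job_D:*/13, job_E:*/16}
Op 8: register job_B */16 -> active={job_B:*/16, job_C:*/14, job_D:*/13, job_E:*/16}
Op 9: unregister job_C -> active={job_B:*/16, job_D:*/13, job_E:*/16}
  job_B: interval 16, next fire after T=297 is 304
  job_D: interval 13, next fire after T=297 is 299
  job_E: interval 16, next fire after T=297 is 304
Earliest fire time = 299 (job job_D)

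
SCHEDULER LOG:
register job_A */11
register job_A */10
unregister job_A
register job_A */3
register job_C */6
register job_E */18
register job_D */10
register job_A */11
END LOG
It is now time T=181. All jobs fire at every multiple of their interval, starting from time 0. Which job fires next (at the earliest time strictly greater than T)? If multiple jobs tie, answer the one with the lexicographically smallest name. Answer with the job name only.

Answer: job_C

Derivation:
Op 1: register job_A */11 -> active={job_A:*/11}
Op 2: register job_A */10 -> active={job_A:*/10}
Op 3: unregister job_A -> active={}
Op 4: register job_A */3 -> active={job_A:*/3}
Op 5: register job_C */6 -> active={job_A:*/3, job_C:*/6}
Op 6: register job_E */18 -> active={job_A:*/3, job_C:*/6, job_E:*/18}
Op 7: register job_D */10 -> active={job_A:*/3, job_C:*/6, job_D:*/10, job_E:*/18}
Op 8: register job_A */11 -> active={job_A:*/11, job_C:*/6, job_D:*/10, job_E:*/18}
  job_A: interval 11, next fire after T=181 is 187
  job_C: interval 6, next fire after T=181 is 186
  job_D: interval 10, next fire after T=181 is 190
  job_E: interval 18, next fire after T=181 is 198
Earliest = 186, winner (lex tiebreak) = job_C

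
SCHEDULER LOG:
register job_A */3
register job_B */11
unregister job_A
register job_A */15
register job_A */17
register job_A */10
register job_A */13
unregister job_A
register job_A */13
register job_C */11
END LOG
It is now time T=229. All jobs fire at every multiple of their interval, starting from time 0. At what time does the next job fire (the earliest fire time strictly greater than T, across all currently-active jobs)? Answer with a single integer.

Op 1: register job_A */3 -> active={job_A:*/3}
Op 2: register job_B */11 -> active={job_A:*/3, job_B:*/11}
Op 3: unregister job_A -> active={job_B:*/11}
Op 4: register job_A */15 -> active={job_A:*/15, job_B:*/11}
Op 5: register job_A */17 -> active={job_A:*/17, job_B:*/11}
Op 6: register job_A */10 -> active={job_A:*/10, job_B:*/11}
Op 7: register job_A */13 -> active={job_A:*/13, job_B:*/11}
Op 8: unregister job_A -> active={job_B:*/11}
Op 9: register job_A */13 -> active={job_A:*/13, job_B:*/11}
Op 10: register job_C */11 -> active={job_A:*/13, job_B:*/11, job_C:*/11}
  job_A: interval 13, next fire after T=229 is 234
  job_B: interval 11, next fire after T=229 is 231
  job_C: interval 11, next fire after T=229 is 231
Earliest fire time = 231 (job job_B)

Answer: 231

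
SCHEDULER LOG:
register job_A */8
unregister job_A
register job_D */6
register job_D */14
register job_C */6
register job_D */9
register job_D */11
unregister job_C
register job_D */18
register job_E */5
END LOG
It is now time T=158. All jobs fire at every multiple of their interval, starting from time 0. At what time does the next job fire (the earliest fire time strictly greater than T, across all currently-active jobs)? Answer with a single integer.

Op 1: register job_A */8 -> active={job_A:*/8}
Op 2: unregister job_A -> active={}
Op 3: register job_D */6 -> active={job_D:*/6}
Op 4: register job_D */14 -> active={job_D:*/14}
Op 5: register job_C */6 -> active={job_C:*/6, job_D:*/14}
Op 6: register job_D */9 -> active={job_C:*/6, job_D:*/9}
Op 7: register job_D */11 -> active={job_C:*/6, job_D:*/11}
Op 8: unregister job_C -> active={job_D:*/11}
Op 9: register job_D */18 -> active={job_D:*/18}
Op 10: register job_E */5 -> active={job_D:*/18, job_E:*/5}
  job_D: interval 18, next fire after T=158 is 162
  job_E: interval 5, next fire after T=158 is 160
Earliest fire time = 160 (job job_E)

Answer: 160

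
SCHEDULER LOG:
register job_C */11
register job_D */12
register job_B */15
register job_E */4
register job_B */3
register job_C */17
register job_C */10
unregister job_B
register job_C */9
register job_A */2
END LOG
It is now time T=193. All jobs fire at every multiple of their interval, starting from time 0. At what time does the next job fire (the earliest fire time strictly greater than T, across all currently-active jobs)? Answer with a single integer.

Answer: 194

Derivation:
Op 1: register job_C */11 -> active={job_C:*/11}
Op 2: register job_D */12 -> active={job_C:*/11, job_D:*/12}
Op 3: register job_B */15 -> active={job_B:*/15, job_C:*/11, job_D:*/12}
Op 4: register job_E */4 -> active={job_B:*/15, job_C:*/11, job_D:*/12, job_E:*/4}
Op 5: register job_B */3 -> active={job_B:*/3, job_C:*/11, job_D:*/12, job_E:*/4}
Op 6: register job_C */17 -> active={job_B:*/3, job_C:*/17, job_D:*/12, job_E:*/4}
Op 7: register job_C */10 -> active={job_B:*/3, job_C:*/10, job_D:*/12, job_E:*/4}
Op 8: unregister job_B -> active={job_C:*/10, job_D:*/12, job_E:*/4}
Op 9: register job_C */9 -> active={job_C:*/9, job_D:*/12, job_E:*/4}
Op 10: register job_A */2 -> active={job_A:*/2, job_C:*/9, job_D:*/12, job_E:*/4}
  job_A: interval 2, next fire after T=193 is 194
  job_C: interval 9, next fire after T=193 is 198
  job_D: interval 12, next fire after T=193 is 204
  job_E: interval 4, next fire after T=193 is 196
Earliest fire time = 194 (job job_A)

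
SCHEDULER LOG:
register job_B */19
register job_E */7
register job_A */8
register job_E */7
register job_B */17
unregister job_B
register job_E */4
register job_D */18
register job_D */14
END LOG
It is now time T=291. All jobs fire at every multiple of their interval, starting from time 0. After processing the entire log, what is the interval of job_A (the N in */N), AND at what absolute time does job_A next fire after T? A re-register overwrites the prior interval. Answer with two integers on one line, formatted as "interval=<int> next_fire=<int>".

Answer: interval=8 next_fire=296

Derivation:
Op 1: register job_B */19 -> active={job_B:*/19}
Op 2: register job_E */7 -> active={job_B:*/19, job_E:*/7}
Op 3: register job_A */8 -> active={job_A:*/8, job_B:*/19, job_E:*/7}
Op 4: register job_E */7 -> active={job_A:*/8, job_B:*/19, job_E:*/7}
Op 5: register job_B */17 -> active={job_A:*/8, job_B:*/17, job_E:*/7}
Op 6: unregister job_B -> active={job_A:*/8, job_E:*/7}
Op 7: register job_E */4 -> active={job_A:*/8, job_E:*/4}
Op 8: register job_D */18 -> active={job_A:*/8, job_D:*/18, job_E:*/4}
Op 9: register job_D */14 -> active={job_A:*/8, job_D:*/14, job_E:*/4}
Final interval of job_A = 8
Next fire of job_A after T=291: (291//8+1)*8 = 296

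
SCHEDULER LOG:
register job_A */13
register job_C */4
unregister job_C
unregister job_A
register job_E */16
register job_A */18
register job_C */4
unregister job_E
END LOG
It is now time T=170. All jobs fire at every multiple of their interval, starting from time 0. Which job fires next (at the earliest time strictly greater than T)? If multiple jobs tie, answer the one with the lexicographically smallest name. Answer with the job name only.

Answer: job_C

Derivation:
Op 1: register job_A */13 -> active={job_A:*/13}
Op 2: register job_C */4 -> active={job_A:*/13, job_C:*/4}
Op 3: unregister job_C -> active={job_A:*/13}
Op 4: unregister job_A -> active={}
Op 5: register job_E */16 -> active={job_E:*/16}
Op 6: register job_A */18 -> active={job_A:*/18, job_E:*/16}
Op 7: register job_C */4 -> active={job_A:*/18, job_C:*/4, job_E:*/16}
Op 8: unregister job_E -> active={job_A:*/18, job_C:*/4}
  job_A: interval 18, next fire after T=170 is 180
  job_C: interval 4, next fire after T=170 is 172
Earliest = 172, winner (lex tiebreak) = job_C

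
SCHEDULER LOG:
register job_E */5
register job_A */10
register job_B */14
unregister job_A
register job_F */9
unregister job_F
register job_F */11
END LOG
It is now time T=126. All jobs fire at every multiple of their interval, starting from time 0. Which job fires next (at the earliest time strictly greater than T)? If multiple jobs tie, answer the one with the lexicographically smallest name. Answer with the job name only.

Op 1: register job_E */5 -> active={job_E:*/5}
Op 2: register job_A */10 -> active={job_A:*/10, job_E:*/5}
Op 3: register job_B */14 -> active={job_A:*/10, job_B:*/14, job_E:*/5}
Op 4: unregister job_A -> active={job_B:*/14, job_E:*/5}
Op 5: register job_F */9 -> active={job_B:*/14, job_E:*/5, job_F:*/9}
Op 6: unregister job_F -> active={job_B:*/14, job_E:*/5}
Op 7: register job_F */11 -> active={job_B:*/14, job_E:*/5, job_F:*/11}
  job_B: interval 14, next fire after T=126 is 140
  job_E: interval 5, next fire after T=126 is 130
  job_F: interval 11, next fire after T=126 is 132
Earliest = 130, winner (lex tiebreak) = job_E

Answer: job_E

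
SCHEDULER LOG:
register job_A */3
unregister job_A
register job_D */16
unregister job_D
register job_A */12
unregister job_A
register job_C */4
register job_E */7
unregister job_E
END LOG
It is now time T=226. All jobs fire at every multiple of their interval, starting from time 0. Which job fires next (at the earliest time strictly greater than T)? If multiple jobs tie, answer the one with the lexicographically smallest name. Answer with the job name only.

Op 1: register job_A */3 -> active={job_A:*/3}
Op 2: unregister job_A -> active={}
Op 3: register job_D */16 -> active={job_D:*/16}
Op 4: unregister job_D -> active={}
Op 5: register job_A */12 -> active={job_A:*/12}
Op 6: unregister job_A -> active={}
Op 7: register job_C */4 -> active={job_C:*/4}
Op 8: register job_E */7 -> active={job_C:*/4, job_E:*/7}
Op 9: unregister job_E -> active={job_C:*/4}
  job_C: interval 4, next fire after T=226 is 228
Earliest = 228, winner (lex tiebreak) = job_C

Answer: job_C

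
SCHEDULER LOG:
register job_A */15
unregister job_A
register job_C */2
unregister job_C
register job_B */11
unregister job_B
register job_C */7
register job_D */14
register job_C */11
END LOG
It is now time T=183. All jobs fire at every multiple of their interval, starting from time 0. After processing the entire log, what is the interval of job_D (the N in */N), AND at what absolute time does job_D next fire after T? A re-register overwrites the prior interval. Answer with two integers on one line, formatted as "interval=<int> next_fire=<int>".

Op 1: register job_A */15 -> active={job_A:*/15}
Op 2: unregister job_A -> active={}
Op 3: register job_C */2 -> active={job_C:*/2}
Op 4: unregister job_C -> active={}
Op 5: register job_B */11 -> active={job_B:*/11}
Op 6: unregister job_B -> active={}
Op 7: register job_C */7 -> active={job_C:*/7}
Op 8: register job_D */14 -> active={job_C:*/7, job_D:*/14}
Op 9: register job_C */11 -> active={job_C:*/11, job_D:*/14}
Final interval of job_D = 14
Next fire of job_D after T=183: (183//14+1)*14 = 196

Answer: interval=14 next_fire=196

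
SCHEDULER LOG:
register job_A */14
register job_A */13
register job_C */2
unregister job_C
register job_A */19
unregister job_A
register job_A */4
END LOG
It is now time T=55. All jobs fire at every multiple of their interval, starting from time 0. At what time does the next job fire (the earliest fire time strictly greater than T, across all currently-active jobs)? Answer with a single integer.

Op 1: register job_A */14 -> active={job_A:*/14}
Op 2: register job_A */13 -> active={job_A:*/13}
Op 3: register job_C */2 -> active={job_A:*/13, job_C:*/2}
Op 4: unregister job_C -> active={job_A:*/13}
Op 5: register job_A */19 -> active={job_A:*/19}
Op 6: unregister job_A -> active={}
Op 7: register job_A */4 -> active={job_A:*/4}
  job_A: interval 4, next fire after T=55 is 56
Earliest fire time = 56 (job job_A)

Answer: 56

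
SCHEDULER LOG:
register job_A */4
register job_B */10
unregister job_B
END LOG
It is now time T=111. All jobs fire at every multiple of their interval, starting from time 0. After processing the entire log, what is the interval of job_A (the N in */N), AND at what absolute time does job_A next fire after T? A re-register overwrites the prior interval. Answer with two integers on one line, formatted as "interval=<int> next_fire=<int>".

Answer: interval=4 next_fire=112

Derivation:
Op 1: register job_A */4 -> active={job_A:*/4}
Op 2: register job_B */10 -> active={job_A:*/4, job_B:*/10}
Op 3: unregister job_B -> active={job_A:*/4}
Final interval of job_A = 4
Next fire of job_A after T=111: (111//4+1)*4 = 112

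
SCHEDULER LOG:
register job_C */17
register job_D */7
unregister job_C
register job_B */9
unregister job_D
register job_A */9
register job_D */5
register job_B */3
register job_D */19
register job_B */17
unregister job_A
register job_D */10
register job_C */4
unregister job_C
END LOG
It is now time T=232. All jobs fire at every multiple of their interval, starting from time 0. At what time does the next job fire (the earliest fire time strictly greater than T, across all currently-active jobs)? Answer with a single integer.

Answer: 238

Derivation:
Op 1: register job_C */17 -> active={job_C:*/17}
Op 2: register job_D */7 -> active={job_C:*/17, job_D:*/7}
Op 3: unregister job_C -> active={job_D:*/7}
Op 4: register job_B */9 -> active={job_B:*/9, job_D:*/7}
Op 5: unregister job_D -> active={job_B:*/9}
Op 6: register job_A */9 -> active={job_A:*/9, job_B:*/9}
Op 7: register job_D */5 -> active={job_A:*/9, job_B:*/9, job_D:*/5}
Op 8: register job_B */3 -> active={job_A:*/9, job_B:*/3, job_D:*/5}
Op 9: register job_D */19 -> active={job_A:*/9, job_B:*/3, job_D:*/19}
Op 10: register job_B */17 -> active={job_A:*/9, job_B:*/17, job_D:*/19}
Op 11: unregister job_A -> active={job_B:*/17, job_D:*/19}
Op 12: register job_D */10 -> active={job_B:*/17, job_D:*/10}
Op 13: register job_C */4 -> active={job_B:*/17, job_C:*/4, job_D:*/10}
Op 14: unregister job_C -> active={job_B:*/17, job_D:*/10}
  job_B: interval 17, next fire after T=232 is 238
  job_D: interval 10, next fire after T=232 is 240
Earliest fire time = 238 (job job_B)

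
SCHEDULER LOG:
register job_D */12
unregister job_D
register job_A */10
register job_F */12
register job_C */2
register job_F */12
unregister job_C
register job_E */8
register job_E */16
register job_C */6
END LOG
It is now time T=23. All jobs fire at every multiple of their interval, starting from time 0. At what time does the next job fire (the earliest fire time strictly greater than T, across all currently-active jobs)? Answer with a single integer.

Answer: 24

Derivation:
Op 1: register job_D */12 -> active={job_D:*/12}
Op 2: unregister job_D -> active={}
Op 3: register job_A */10 -> active={job_A:*/10}
Op 4: register job_F */12 -> active={job_A:*/10, job_F:*/12}
Op 5: register job_C */2 -> active={job_A:*/10, job_C:*/2, job_F:*/12}
Op 6: register job_F */12 -> active={job_A:*/10, job_C:*/2, job_F:*/12}
Op 7: unregister job_C -> active={job_A:*/10, job_F:*/12}
Op 8: register job_E */8 -> active={job_A:*/10, job_E:*/8, job_F:*/12}
Op 9: register job_E */16 -> active={job_A:*/10, job_E:*/16, job_F:*/12}
Op 10: register job_C */6 -> active={job_A:*/10, job_C:*/6, job_E:*/16, job_F:*/12}
  job_A: interval 10, next fire after T=23 is 30
  job_C: interval 6, next fire after T=23 is 24
  job_E: interval 16, next fire after T=23 is 32
  job_F: interval 12, next fire after T=23 is 24
Earliest fire time = 24 (job job_C)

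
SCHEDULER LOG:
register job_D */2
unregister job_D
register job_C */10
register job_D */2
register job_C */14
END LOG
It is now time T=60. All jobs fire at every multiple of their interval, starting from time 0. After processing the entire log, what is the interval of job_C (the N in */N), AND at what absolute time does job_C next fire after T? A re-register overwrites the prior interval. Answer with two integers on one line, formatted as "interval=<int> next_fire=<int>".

Op 1: register job_D */2 -> active={job_D:*/2}
Op 2: unregister job_D -> active={}
Op 3: register job_C */10 -> active={job_C:*/10}
Op 4: register job_D */2 -> active={job_C:*/10, job_D:*/2}
Op 5: register job_C */14 -> active={job_C:*/14, job_D:*/2}
Final interval of job_C = 14
Next fire of job_C after T=60: (60//14+1)*14 = 70

Answer: interval=14 next_fire=70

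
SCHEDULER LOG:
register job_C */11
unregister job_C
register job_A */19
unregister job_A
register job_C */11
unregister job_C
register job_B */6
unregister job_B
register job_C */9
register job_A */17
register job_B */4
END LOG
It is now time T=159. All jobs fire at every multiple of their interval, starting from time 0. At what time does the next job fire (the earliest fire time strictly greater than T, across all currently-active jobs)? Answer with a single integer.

Answer: 160

Derivation:
Op 1: register job_C */11 -> active={job_C:*/11}
Op 2: unregister job_C -> active={}
Op 3: register job_A */19 -> active={job_A:*/19}
Op 4: unregister job_A -> active={}
Op 5: register job_C */11 -> active={job_C:*/11}
Op 6: unregister job_C -> active={}
Op 7: register job_B */6 -> active={job_B:*/6}
Op 8: unregister job_B -> active={}
Op 9: register job_C */9 -> active={job_C:*/9}
Op 10: register job_A */17 -> active={job_A:*/17, job_C:*/9}
Op 11: register job_B */4 -> active={job_A:*/17, job_B:*/4, job_C:*/9}
  job_A: interval 17, next fire after T=159 is 170
  job_B: interval 4, next fire after T=159 is 160
  job_C: interval 9, next fire after T=159 is 162
Earliest fire time = 160 (job job_B)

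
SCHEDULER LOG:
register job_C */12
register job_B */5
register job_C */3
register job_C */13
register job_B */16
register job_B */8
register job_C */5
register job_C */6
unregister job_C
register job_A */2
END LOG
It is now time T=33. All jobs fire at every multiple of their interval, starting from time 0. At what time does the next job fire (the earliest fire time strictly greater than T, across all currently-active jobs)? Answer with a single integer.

Op 1: register job_C */12 -> active={job_C:*/12}
Op 2: register job_B */5 -> active={job_B:*/5, job_C:*/12}
Op 3: register job_C */3 -> active={job_B:*/5, job_C:*/3}
Op 4: register job_C */13 -> active={job_B:*/5, job_C:*/13}
Op 5: register job_B */16 -> active={job_B:*/16, job_C:*/13}
Op 6: register job_B */8 -> active={job_B:*/8, job_C:*/13}
Op 7: register job_C */5 -> active={job_B:*/8, job_C:*/5}
Op 8: register job_C */6 -> active={job_B:*/8, job_C:*/6}
Op 9: unregister job_C -> active={job_B:*/8}
Op 10: register job_A */2 -> active={job_A:*/2, job_B:*/8}
  job_A: interval 2, next fire after T=33 is 34
  job_B: interval 8, next fire after T=33 is 40
Earliest fire time = 34 (job job_A)

Answer: 34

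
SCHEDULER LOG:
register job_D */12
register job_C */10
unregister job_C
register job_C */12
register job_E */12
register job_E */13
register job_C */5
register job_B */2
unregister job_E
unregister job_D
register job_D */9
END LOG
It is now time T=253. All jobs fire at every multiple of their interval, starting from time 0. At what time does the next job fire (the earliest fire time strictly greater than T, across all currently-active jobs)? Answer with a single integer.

Op 1: register job_D */12 -> active={job_D:*/12}
Op 2: register job_C */10 -> active={job_C:*/10, job_D:*/12}
Op 3: unregister job_C -> active={job_D:*/12}
Op 4: register job_C */12 -> active={job_C:*/12, job_D:*/12}
Op 5: register job_E */12 -> active={job_C:*/12, job_D:*/12, job_E:*/12}
Op 6: register job_E */13 -> active={job_C:*/12, job_D:*/12, job_E:*/13}
Op 7: register job_C */5 -> active={job_C:*/5, job_D:*/12, job_E:*/13}
Op 8: register job_B */2 -> active={job_B:*/2, job_C:*/5, job_D:*/12, job_E:*/13}
Op 9: unregister job_E -> active={job_B:*/2, job_C:*/5, job_D:*/12}
Op 10: unregister job_D -> active={job_B:*/2, job_C:*/5}
Op 11: register job_D */9 -> active={job_B:*/2, job_C:*/5, job_D:*/9}
  job_B: interval 2, next fire after T=253 is 254
  job_C: interval 5, next fire after T=253 is 255
  job_D: interval 9, next fire after T=253 is 261
Earliest fire time = 254 (job job_B)

Answer: 254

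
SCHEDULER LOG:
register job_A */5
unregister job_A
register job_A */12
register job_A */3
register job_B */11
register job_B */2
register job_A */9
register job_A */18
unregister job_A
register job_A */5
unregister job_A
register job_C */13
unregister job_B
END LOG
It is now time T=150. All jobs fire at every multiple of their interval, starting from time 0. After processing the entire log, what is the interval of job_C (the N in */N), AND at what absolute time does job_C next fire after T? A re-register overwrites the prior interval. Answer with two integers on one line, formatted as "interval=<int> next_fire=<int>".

Answer: interval=13 next_fire=156

Derivation:
Op 1: register job_A */5 -> active={job_A:*/5}
Op 2: unregister job_A -> active={}
Op 3: register job_A */12 -> active={job_A:*/12}
Op 4: register job_A */3 -> active={job_A:*/3}
Op 5: register job_B */11 -> active={job_A:*/3, job_B:*/11}
Op 6: register job_B */2 -> active={job_A:*/3, job_B:*/2}
Op 7: register job_A */9 -> active={job_A:*/9, job_B:*/2}
Op 8: register job_A */18 -> active={job_A:*/18, job_B:*/2}
Op 9: unregister job_A -> active={job_B:*/2}
Op 10: register job_A */5 -> active={job_A:*/5, job_B:*/2}
Op 11: unregister job_A -> active={job_B:*/2}
Op 12: register job_C */13 -> active={job_B:*/2, job_C:*/13}
Op 13: unregister job_B -> active={job_C:*/13}
Final interval of job_C = 13
Next fire of job_C after T=150: (150//13+1)*13 = 156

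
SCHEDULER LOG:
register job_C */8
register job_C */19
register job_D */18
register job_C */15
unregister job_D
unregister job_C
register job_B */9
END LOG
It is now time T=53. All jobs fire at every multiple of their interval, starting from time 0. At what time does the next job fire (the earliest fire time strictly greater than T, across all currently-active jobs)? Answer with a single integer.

Answer: 54

Derivation:
Op 1: register job_C */8 -> active={job_C:*/8}
Op 2: register job_C */19 -> active={job_C:*/19}
Op 3: register job_D */18 -> active={job_C:*/19, job_D:*/18}
Op 4: register job_C */15 -> active={job_C:*/15, job_D:*/18}
Op 5: unregister job_D -> active={job_C:*/15}
Op 6: unregister job_C -> active={}
Op 7: register job_B */9 -> active={job_B:*/9}
  job_B: interval 9, next fire after T=53 is 54
Earliest fire time = 54 (job job_B)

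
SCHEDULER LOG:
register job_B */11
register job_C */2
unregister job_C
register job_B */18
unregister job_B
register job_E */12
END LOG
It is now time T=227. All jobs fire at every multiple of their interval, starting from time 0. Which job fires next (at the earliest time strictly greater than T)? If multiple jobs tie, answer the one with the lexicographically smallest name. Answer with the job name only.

Answer: job_E

Derivation:
Op 1: register job_B */11 -> active={job_B:*/11}
Op 2: register job_C */2 -> active={job_B:*/11, job_C:*/2}
Op 3: unregister job_C -> active={job_B:*/11}
Op 4: register job_B */18 -> active={job_B:*/18}
Op 5: unregister job_B -> active={}
Op 6: register job_E */12 -> active={job_E:*/12}
  job_E: interval 12, next fire after T=227 is 228
Earliest = 228, winner (lex tiebreak) = job_E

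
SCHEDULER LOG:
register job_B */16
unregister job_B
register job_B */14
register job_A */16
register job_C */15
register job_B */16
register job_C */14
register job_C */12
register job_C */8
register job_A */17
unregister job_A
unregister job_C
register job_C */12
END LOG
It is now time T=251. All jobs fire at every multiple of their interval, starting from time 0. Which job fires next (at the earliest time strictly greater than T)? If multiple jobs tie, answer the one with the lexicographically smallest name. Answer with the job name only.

Answer: job_C

Derivation:
Op 1: register job_B */16 -> active={job_B:*/16}
Op 2: unregister job_B -> active={}
Op 3: register job_B */14 -> active={job_B:*/14}
Op 4: register job_A */16 -> active={job_A:*/16, job_B:*/14}
Op 5: register job_C */15 -> active={job_A:*/16, job_B:*/14, job_C:*/15}
Op 6: register job_B */16 -> active={job_A:*/16, job_B:*/16, job_C:*/15}
Op 7: register job_C */14 -> active={job_A:*/16, job_B:*/16, job_C:*/14}
Op 8: register job_C */12 -> active={job_A:*/16, job_B:*/16, job_C:*/12}
Op 9: register job_C */8 -> active={job_A:*/16, job_B:*/16, job_C:*/8}
Op 10: register job_A */17 -> active={job_A:*/17, job_B:*/16, job_C:*/8}
Op 11: unregister job_A -> active={job_B:*/16, job_C:*/8}
Op 12: unregister job_C -> active={job_B:*/16}
Op 13: register job_C */12 -> active={job_B:*/16, job_C:*/12}
  job_B: interval 16, next fire after T=251 is 256
  job_C: interval 12, next fire after T=251 is 252
Earliest = 252, winner (lex tiebreak) = job_C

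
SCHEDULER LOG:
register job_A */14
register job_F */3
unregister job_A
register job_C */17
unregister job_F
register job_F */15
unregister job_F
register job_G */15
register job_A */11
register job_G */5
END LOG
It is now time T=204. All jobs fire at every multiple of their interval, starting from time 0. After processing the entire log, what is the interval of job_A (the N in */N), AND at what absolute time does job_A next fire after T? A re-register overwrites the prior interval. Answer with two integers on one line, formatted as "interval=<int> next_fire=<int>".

Op 1: register job_A */14 -> active={job_A:*/14}
Op 2: register job_F */3 -> active={job_A:*/14, job_F:*/3}
Op 3: unregister job_A -> active={job_F:*/3}
Op 4: register job_C */17 -> active={job_C:*/17, job_F:*/3}
Op 5: unregister job_F -> active={job_C:*/17}
Op 6: register job_F */15 -> active={job_C:*/17, job_F:*/15}
Op 7: unregister job_F -> active={job_C:*/17}
Op 8: register job_G */15 -> active={job_C:*/17, job_G:*/15}
Op 9: register job_A */11 -> active={job_A:*/11, job_C:*/17, job_G:*/15}
Op 10: register job_G */5 -> active={job_A:*/11, job_C:*/17, job_G:*/5}
Final interval of job_A = 11
Next fire of job_A after T=204: (204//11+1)*11 = 209

Answer: interval=11 next_fire=209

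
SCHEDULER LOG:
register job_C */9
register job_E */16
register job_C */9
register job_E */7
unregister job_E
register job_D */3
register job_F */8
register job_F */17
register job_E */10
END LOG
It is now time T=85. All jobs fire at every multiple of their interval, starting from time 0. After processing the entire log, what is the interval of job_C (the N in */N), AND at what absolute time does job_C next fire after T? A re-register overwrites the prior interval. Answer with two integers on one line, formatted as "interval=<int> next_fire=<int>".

Answer: interval=9 next_fire=90

Derivation:
Op 1: register job_C */9 -> active={job_C:*/9}
Op 2: register job_E */16 -> active={job_C:*/9, job_E:*/16}
Op 3: register job_C */9 -> active={job_C:*/9, job_E:*/16}
Op 4: register job_E */7 -> active={job_C:*/9, job_E:*/7}
Op 5: unregister job_E -> active={job_C:*/9}
Op 6: register job_D */3 -> active={job_C:*/9, job_D:*/3}
Op 7: register job_F */8 -> active={job_C:*/9, job_D:*/3, job_F:*/8}
Op 8: register job_F */17 -> active={job_C:*/9, job_D:*/3, job_F:*/17}
Op 9: register job_E */10 -> active={job_C:*/9, job_D:*/3, job_E:*/10, job_F:*/17}
Final interval of job_C = 9
Next fire of job_C after T=85: (85//9+1)*9 = 90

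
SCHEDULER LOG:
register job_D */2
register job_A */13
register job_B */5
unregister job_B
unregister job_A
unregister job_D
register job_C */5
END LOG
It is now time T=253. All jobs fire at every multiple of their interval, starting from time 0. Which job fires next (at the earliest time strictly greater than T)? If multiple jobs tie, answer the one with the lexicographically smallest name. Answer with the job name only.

Op 1: register job_D */2 -> active={job_D:*/2}
Op 2: register job_A */13 -> active={job_A:*/13, job_D:*/2}
Op 3: register job_B */5 -> active={job_A:*/13, job_B:*/5, job_D:*/2}
Op 4: unregister job_B -> active={job_A:*/13, job_D:*/2}
Op 5: unregister job_A -> active={job_D:*/2}
Op 6: unregister job_D -> active={}
Op 7: register job_C */5 -> active={job_C:*/5}
  job_C: interval 5, next fire after T=253 is 255
Earliest = 255, winner (lex tiebreak) = job_C

Answer: job_C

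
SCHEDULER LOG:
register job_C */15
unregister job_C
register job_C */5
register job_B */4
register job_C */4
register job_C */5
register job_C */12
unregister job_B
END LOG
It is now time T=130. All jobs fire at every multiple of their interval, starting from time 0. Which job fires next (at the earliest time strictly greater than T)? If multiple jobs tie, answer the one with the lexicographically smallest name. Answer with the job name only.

Answer: job_C

Derivation:
Op 1: register job_C */15 -> active={job_C:*/15}
Op 2: unregister job_C -> active={}
Op 3: register job_C */5 -> active={job_C:*/5}
Op 4: register job_B */4 -> active={job_B:*/4, job_C:*/5}
Op 5: register job_C */4 -> active={job_B:*/4, job_C:*/4}
Op 6: register job_C */5 -> active={job_B:*/4, job_C:*/5}
Op 7: register job_C */12 -> active={job_B:*/4, job_C:*/12}
Op 8: unregister job_B -> active={job_C:*/12}
  job_C: interval 12, next fire after T=130 is 132
Earliest = 132, winner (lex tiebreak) = job_C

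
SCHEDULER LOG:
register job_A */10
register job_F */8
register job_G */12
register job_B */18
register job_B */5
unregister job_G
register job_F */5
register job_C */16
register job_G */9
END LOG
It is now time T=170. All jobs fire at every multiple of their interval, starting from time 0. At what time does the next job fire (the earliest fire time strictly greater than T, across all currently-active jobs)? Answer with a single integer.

Answer: 171

Derivation:
Op 1: register job_A */10 -> active={job_A:*/10}
Op 2: register job_F */8 -> active={job_A:*/10, job_F:*/8}
Op 3: register job_G */12 -> active={job_A:*/10, job_F:*/8, job_G:*/12}
Op 4: register job_B */18 -> active={job_A:*/10, job_B:*/18, job_F:*/8, job_G:*/12}
Op 5: register job_B */5 -> active={job_A:*/10, job_B:*/5, job_F:*/8, job_G:*/12}
Op 6: unregister job_G -> active={job_A:*/10, job_B:*/5, job_F:*/8}
Op 7: register job_F */5 -> active={job_A:*/10, job_B:*/5, job_F:*/5}
Op 8: register job_C */16 -> active={job_A:*/10, job_B:*/5, job_C:*/16, job_F:*/5}
Op 9: register job_G */9 -> active={job_A:*/10, job_B:*/5, job_C:*/16, job_F:*/5, job_G:*/9}
  job_A: interval 10, next fire after T=170 is 180
  job_B: interval 5, next fire after T=170 is 175
  job_C: interval 16, next fire after T=170 is 176
  job_F: interval 5, next fire after T=170 is 175
  job_G: interval 9, next fire after T=170 is 171
Earliest fire time = 171 (job job_G)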